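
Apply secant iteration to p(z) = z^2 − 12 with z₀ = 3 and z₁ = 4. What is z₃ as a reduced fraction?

p(3) = −3, p(4) = 4. z₂ = 4 − 4·(4 − 3)/(4 − (−3)) = 24/7.
p(4) = 4, p(24/7) = −12/49. z₃ = (24/7) − (−12/49)·((24/7) − 4)/((−12/49) − 4) = 45/13.

45/13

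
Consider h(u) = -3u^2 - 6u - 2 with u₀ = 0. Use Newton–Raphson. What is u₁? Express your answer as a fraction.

h'(u) = -6u - 6.
h(0) = -2, h'(0) = -6, so u₁ = 0 - (-2)/(-6) = -1/3.

-1/3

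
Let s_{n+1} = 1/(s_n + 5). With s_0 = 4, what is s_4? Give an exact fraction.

239/1241

s_1 = 1/(4 + 5) = 1/9.
s_2 = 1/(1/9 + 5) = 9/46.
s_3 = 1/(9/46 + 5) = 46/239.
s_4 = 1/(46/239 + 5) = 239/1241.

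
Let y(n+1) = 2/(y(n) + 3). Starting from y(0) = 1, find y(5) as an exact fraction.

178/317

y(1) = 2/(1 + 3) = 1/2.
y(2) = 2/(1/2 + 3) = 4/7.
y(3) = 2/(4/7 + 3) = 14/25.
y(4) = 2/(14/25 + 3) = 50/89.
y(5) = 2/(50/89 + 3) = 178/317.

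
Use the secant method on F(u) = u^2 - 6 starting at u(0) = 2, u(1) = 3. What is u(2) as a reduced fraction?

12/5

F(2) = -2, F(3) = 3. u(2) = 3 - 3·(3 - 2)/(3 - (-2)) = 12/5.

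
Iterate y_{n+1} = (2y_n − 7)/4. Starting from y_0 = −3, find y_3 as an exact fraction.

y_1 = (2·(−3) − 7)/4 = −13/4.
y_2 = (2·(−13/4) − 7)/4 = −27/8.
y_3 = (2·(−27/8) − 7)/4 = −55/16.

−55/16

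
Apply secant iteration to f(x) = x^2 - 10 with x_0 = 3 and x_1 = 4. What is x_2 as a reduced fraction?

22/7

f(3) = -1, f(4) = 6. x_2 = 4 - 6·(4 - 3)/(6 - (-1)) = 22/7.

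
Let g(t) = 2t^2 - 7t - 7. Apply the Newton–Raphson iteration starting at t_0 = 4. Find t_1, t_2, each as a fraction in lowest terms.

t_1 = 13/3, t_2 = 401/93

g'(t) = 4t - 7.
g(4) = -3, g'(4) = 9, so t_1 = 4 - (-3)/9 = 13/3.
g(13/3) = 2/9, g'(13/3) = 31/3, so t_2 = (13/3) - (2/9)/(31/3) = 401/93.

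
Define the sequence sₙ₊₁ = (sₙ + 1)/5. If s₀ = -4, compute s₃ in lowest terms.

s₁ = ((-4) + 1)/5 = -3/5.
s₂ = ((-3/5) + 1)/5 = 2/25.
s₃ = ((2/25) + 1)/5 = 27/125.

27/125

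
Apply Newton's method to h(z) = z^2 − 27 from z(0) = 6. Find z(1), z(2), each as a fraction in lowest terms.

z(1) = 21/4, z(2) = 291/56

h'(z) = 2z.
h(6) = 9, h'(6) = 12, so z(1) = 6 − 9/12 = 21/4.
h(21/4) = 9/16, h'(21/4) = 21/2, so z(2) = (21/4) − (9/16)/(21/2) = 291/56.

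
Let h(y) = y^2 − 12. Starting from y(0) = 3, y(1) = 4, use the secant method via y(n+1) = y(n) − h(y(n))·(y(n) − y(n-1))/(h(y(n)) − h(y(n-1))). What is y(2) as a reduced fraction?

24/7

h(3) = −3, h(4) = 4. y(2) = 4 − 4·(4 − 3)/(4 − (−3)) = 24/7.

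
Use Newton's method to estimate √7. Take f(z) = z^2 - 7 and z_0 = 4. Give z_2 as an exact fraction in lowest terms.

f'(z) = 2z.
f(4) = 9, f'(4) = 8, so z_1 = 4 - 9/8 = 23/8.
f(23/8) = 81/64, f'(23/8) = 23/4, so z_2 = (23/8) - (81/64)/(23/4) = 977/368.

977/368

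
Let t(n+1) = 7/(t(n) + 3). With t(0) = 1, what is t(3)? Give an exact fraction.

t(1) = 7/(1 + 3) = 7/4.
t(2) = 7/(7/4 + 3) = 28/19.
t(3) = 7/(28/19 + 3) = 133/85.

133/85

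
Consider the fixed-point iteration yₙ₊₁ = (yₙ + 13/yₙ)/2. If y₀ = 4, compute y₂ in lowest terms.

y₁ = (4 + 13/4)/2 = 29/8.
y₂ = (29/8 + 13/(29/8))/2 = 1673/464.

1673/464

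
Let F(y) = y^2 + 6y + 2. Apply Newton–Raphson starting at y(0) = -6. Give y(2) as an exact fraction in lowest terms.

-271/48

F'(y) = 2y + 6.
F(-6) = 2, F'(-6) = -6, so y(1) = (-6) - 2/(-6) = -17/3.
F(-17/3) = 1/9, F'(-17/3) = -16/3, so y(2) = (-17/3) - (1/9)/(-16/3) = -271/48.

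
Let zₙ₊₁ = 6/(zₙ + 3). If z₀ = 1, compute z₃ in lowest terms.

18/13

z₁ = 6/(1 + 3) = 3/2.
z₂ = 6/(3/2 + 3) = 4/3.
z₃ = 6/(4/3 + 3) = 18/13.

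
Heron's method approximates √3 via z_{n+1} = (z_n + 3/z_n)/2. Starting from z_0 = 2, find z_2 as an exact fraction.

z_1 = (2 + 3/2)/2 = 7/4.
z_2 = (7/4 + 3/(7/4))/2 = 97/56.

97/56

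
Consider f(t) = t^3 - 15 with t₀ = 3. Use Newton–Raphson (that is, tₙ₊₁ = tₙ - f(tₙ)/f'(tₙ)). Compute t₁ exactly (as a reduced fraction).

23/9

f'(t) = 3t^2.
f(3) = 12, f'(3) = 27, so t₁ = 3 - 12/27 = 23/9.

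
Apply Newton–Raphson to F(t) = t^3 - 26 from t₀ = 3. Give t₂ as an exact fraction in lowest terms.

767879/259200

F'(t) = 3t^2.
F(3) = 1, F'(3) = 27, so t₁ = 3 - 1/27 = 80/27.
F(80/27) = 242/19683, F'(80/27) = 6400/243, so t₂ = (80/27) - (242/19683)/(6400/243) = 767879/259200.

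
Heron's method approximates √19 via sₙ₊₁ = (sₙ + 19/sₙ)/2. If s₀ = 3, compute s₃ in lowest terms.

268753/61656

s₁ = (3 + 19/3)/2 = 14/3.
s₂ = (14/3 + 19/(14/3))/2 = 367/84.
s₃ = (367/84 + 19/(367/84))/2 = 268753/61656.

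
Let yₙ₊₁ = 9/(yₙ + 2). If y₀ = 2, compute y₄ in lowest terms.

y₁ = 9/(2 + 2) = 9/4.
y₂ = 9/(9/4 + 2) = 36/17.
y₃ = 9/(36/17 + 2) = 153/70.
y₄ = 9/(153/70 + 2) = 630/293.

630/293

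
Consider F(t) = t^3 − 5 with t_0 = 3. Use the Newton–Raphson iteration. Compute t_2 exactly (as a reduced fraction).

F'(t) = 3t^2.
F(3) = 22, F'(3) = 27, so t_1 = 3 − 22/27 = 59/27.
F(59/27) = 106964/19683, F'(59/27) = 3481/243, so t_2 = (59/27) − (106964/19683)/(3481/243) = 509173/281961.

509173/281961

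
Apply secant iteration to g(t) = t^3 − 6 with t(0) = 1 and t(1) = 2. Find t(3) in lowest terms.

g(1) = −5, g(2) = 2. t(2) = 2 − 2·(2 − 1)/(2 − (−5)) = 12/7.
g(2) = 2, g(12/7) = −330/343. t(3) = (12/7) − (−330/343)·((12/7) − 2)/((−330/343) − 2) = 459/254.

459/254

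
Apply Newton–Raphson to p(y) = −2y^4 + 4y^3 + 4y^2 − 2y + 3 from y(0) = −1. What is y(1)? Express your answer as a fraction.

p'(y) = −8y^3 + 12y^2 + 8y − 2.
p(−1) = 3, p'(−1) = 10, so y(1) = (−1) − 3/10 = −13/10.

−13/10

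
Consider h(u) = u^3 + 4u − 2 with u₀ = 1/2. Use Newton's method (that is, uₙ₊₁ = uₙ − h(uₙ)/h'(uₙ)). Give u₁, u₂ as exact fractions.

h'(u) = 3u^2 + 4.
h(1/2) = 1/8, h'(1/2) = 19/4, so u₁ = (1/2) − (1/8)/(19/4) = 9/19.
h(9/19) = 7/6859, h'(9/19) = 1687/361, so u₂ = (9/19) − (7/6859)/(1687/361) = 2168/4579.

u₁ = 9/19, u₂ = 2168/4579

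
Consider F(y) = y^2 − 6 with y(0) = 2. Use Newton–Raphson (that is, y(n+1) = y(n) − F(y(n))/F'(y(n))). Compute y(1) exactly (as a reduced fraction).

F'(y) = 2y.
F(2) = −2, F'(2) = 4, so y(1) = 2 − (−2)/4 = 5/2.

5/2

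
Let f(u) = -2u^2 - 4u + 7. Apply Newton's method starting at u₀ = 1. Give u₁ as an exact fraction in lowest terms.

f'(u) = -4u - 4.
f(1) = 1, f'(1) = -8, so u₁ = 1 - 1/(-8) = 9/8.

9/8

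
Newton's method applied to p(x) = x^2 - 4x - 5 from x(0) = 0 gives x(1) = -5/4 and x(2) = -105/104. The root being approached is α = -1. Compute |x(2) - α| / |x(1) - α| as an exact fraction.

x(1) - α = -5/4 - (-1) = -5/4 + 1 = -1/4, so |x(1) - α| = 1/4.
x(2) - α = -105/104 - (-1) = -105/104 + 1 = -1/104, so |x(2) - α| = 1/104.
Ratio = (1/104) / (1/4) = 1/26.

1/26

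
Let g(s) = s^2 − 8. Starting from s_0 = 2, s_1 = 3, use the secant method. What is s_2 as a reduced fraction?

g(2) = −4, g(3) = 1. s_2 = 3 − 1·(3 − 2)/(1 − (−4)) = 14/5.

14/5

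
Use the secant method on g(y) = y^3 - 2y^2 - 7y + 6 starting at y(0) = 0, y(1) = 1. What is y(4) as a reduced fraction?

1724379/2282011

g(0) = 6, g(1) = -2. y(2) = 1 - (-2)·(1 - 0)/((-2) - 6) = 3/4.
g(1) = -2, g(3/4) = 3/64. y(3) = (3/4) - (3/64)·((3/4) - 1)/((3/64) - (-2)) = 99/131.
g(3/4) = 3/64, g(99/131) = -1590/2248091. y(4) = (99/131) - (-1590/2248091)·((99/131) - (3/4))/((-1590/2248091) - (3/64)) = 1724379/2282011.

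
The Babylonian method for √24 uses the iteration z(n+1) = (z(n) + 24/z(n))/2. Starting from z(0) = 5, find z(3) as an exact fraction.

z(1) = (5 + 24/5)/2 = 49/10.
z(2) = (49/10 + 24/(49/10))/2 = 4801/980.
z(3) = (4801/980 + 24/(4801/980))/2 = 46099201/9409960.

46099201/9409960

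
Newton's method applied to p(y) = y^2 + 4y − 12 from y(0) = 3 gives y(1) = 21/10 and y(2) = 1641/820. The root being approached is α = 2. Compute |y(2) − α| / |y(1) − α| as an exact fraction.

y(1) − α = 21/10 − 2 = 1/10, so |y(1) − α| = 1/10.
y(2) − α = 1641/820 − 2 = 1/820, so |y(2) − α| = 1/820.
Ratio = (1/820) / (1/10) = 1/82.

1/82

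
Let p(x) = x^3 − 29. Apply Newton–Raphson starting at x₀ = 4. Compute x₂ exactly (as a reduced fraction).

p'(x) = 3x^2.
p(4) = 35, p'(4) = 48, so x₁ = 4 − 35/48 = 157/48.
p(157/48) = 662725/110592, p'(157/48) = 24649/768, so x₂ = (157/48) − (662725/110592)/(24649/768) = 5473477/1774728.

5473477/1774728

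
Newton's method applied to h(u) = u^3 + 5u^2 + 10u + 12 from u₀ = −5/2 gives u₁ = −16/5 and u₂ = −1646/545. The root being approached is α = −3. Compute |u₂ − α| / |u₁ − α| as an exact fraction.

u₁ − α = −16/5 − (−3) = −16/5 + 3 = −1/5, so |u₁ − α| = 1/5.
u₂ − α = −1646/545 − (−3) = −1646/545 + 3 = −11/545, so |u₂ − α| = 11/545.
Ratio = (11/545) / (1/5) = 11/109.

11/109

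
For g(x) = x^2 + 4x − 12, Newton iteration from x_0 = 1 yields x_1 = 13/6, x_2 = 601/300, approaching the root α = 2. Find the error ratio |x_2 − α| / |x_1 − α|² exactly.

3/25

x_1 − α = 13/6 − 2 = 1/6, so |x_1 − α| = 1/6.
x_2 − α = 601/300 − 2 = 1/300, so |x_2 − α| = 1/300.
|x_1 − α|² = 1/36.
Ratio = (1/300) / (1/36) = 3/25.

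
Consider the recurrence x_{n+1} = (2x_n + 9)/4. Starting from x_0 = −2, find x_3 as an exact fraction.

x_1 = (2·(−2) + 9)/4 = 5/4.
x_2 = (2·(5/4) + 9)/4 = 23/8.
x_3 = (2·(23/8) + 9)/4 = 59/16.

59/16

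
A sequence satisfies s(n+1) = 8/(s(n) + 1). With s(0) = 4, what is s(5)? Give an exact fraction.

s(1) = 8/(4 + 1) = 8/5.
s(2) = 8/(8/5 + 1) = 40/13.
s(3) = 8/(40/13 + 1) = 104/53.
s(4) = 8/(104/53 + 1) = 424/157.
s(5) = 8/(424/157 + 1) = 1256/581.

1256/581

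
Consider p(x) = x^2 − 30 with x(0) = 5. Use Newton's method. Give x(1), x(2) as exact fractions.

x(1) = 11/2, x(2) = 241/44

p'(x) = 2x.
p(5) = −5, p'(5) = 10, so x(1) = 5 − (−5)/10 = 11/2.
p(11/2) = 1/4, p'(11/2) = 11, so x(2) = (11/2) − (1/4)/11 = 241/44.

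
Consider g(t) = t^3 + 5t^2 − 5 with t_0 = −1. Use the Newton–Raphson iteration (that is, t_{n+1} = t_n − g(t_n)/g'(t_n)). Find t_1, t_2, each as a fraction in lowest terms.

t_1 = −8/7, t_2 = −2931/2576

g'(t) = 3t^2 + 10t.
g(−1) = −1, g'(−1) = −7, so t_1 = (−1) − (−1)/(−7) = −8/7.
g(−8/7) = 13/343, g'(−8/7) = −368/49, so t_2 = (−8/7) − (13/343)/(−368/49) = −2931/2576.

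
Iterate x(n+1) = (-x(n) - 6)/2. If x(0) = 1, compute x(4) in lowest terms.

-29/16

x(1) = (-1 - 6)/2 = -7/2.
x(2) = (-(-7/2) - 6)/2 = -5/4.
x(3) = (-(-5/4) - 6)/2 = -19/8.
x(4) = (-(-19/8) - 6)/2 = -29/16.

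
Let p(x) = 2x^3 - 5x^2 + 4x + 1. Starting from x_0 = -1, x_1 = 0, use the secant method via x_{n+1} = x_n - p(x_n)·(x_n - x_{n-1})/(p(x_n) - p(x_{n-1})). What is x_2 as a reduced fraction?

-1/11

p(-1) = -10, p(0) = 1. x_2 = 0 - 1·(0 - (-1))/(1 - (-10)) = -1/11.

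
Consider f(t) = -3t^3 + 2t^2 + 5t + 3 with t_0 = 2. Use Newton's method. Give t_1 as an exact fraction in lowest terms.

f'(t) = -9t^2 + 4t + 5.
f(2) = -3, f'(2) = -23, so t_1 = 2 - (-3)/(-23) = 43/23.

43/23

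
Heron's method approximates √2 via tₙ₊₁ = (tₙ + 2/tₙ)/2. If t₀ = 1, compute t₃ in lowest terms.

t₁ = (1 + 2/1)/2 = 3/2.
t₂ = (3/2 + 2/(3/2))/2 = 17/12.
t₃ = (17/12 + 2/(17/12))/2 = 577/408.

577/408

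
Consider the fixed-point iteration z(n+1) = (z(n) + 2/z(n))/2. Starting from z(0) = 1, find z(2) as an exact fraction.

z(1) = (1 + 2/1)/2 = 3/2.
z(2) = (3/2 + 2/(3/2))/2 = 17/12.

17/12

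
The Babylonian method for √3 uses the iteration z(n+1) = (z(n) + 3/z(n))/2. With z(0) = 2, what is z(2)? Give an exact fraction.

z(1) = (2 + 3/2)/2 = 7/4.
z(2) = (7/4 + 3/(7/4))/2 = 97/56.

97/56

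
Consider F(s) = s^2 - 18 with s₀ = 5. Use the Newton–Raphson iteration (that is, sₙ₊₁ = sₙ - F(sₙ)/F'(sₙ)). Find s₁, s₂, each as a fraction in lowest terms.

F'(s) = 2s.
F(5) = 7, F'(5) = 10, so s₁ = 5 - 7/10 = 43/10.
F(43/10) = 49/100, F'(43/10) = 43/5, so s₂ = (43/10) - (49/100)/(43/5) = 3649/860.

s₁ = 43/10, s₂ = 3649/860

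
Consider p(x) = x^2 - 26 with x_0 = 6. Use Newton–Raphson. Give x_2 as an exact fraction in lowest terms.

1897/372

p'(x) = 2x.
p(6) = 10, p'(6) = 12, so x_1 = 6 - 10/12 = 31/6.
p(31/6) = 25/36, p'(31/6) = 31/3, so x_2 = (31/6) - (25/36)/(31/3) = 1897/372.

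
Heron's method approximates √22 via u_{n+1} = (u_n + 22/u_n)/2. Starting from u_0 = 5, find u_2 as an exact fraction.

u_1 = (5 + 22/5)/2 = 47/10.
u_2 = (47/10 + 22/(47/10))/2 = 4409/940.

4409/940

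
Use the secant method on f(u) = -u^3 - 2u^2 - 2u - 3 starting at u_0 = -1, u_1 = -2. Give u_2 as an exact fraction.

f(-1) = -2, f(-2) = 1. u_2 = (-2) - 1·((-2) - (-1))/(1 - (-2)) = -5/3.

-5/3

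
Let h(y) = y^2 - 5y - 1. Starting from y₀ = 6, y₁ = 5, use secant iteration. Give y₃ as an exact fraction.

161/31

h(6) = 5, h(5) = -1. y₂ = 5 - (-1)·(5 - 6)/((-1) - 5) = 31/6.
h(5) = -1, h(31/6) = -5/36. y₃ = (31/6) - (-5/36)·((31/6) - 5)/((-5/36) - (-1)) = 161/31.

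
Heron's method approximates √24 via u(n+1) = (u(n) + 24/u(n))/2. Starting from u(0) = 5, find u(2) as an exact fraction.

u(1) = (5 + 24/5)/2 = 49/10.
u(2) = (49/10 + 24/(49/10))/2 = 4801/980.

4801/980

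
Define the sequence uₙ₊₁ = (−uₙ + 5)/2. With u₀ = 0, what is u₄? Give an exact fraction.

25/16

u₁ = (−0 + 5)/2 = 5/2.
u₂ = (−(5/2) + 5)/2 = 5/4.
u₃ = (−(5/4) + 5)/2 = 15/8.
u₄ = (−(15/8) + 5)/2 = 25/16.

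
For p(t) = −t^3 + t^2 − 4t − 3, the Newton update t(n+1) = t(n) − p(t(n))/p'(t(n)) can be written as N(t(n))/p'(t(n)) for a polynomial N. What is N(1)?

2

p'(t) = −3t^2 + 2t − 4.
N(t) = t·p'(t) − p(t) = t·(−3t^2 + 2t − 4) − (−t^3 + t^2 − 4t − 3) = −2t^3 + t^2 + 3.
N(1) = 2.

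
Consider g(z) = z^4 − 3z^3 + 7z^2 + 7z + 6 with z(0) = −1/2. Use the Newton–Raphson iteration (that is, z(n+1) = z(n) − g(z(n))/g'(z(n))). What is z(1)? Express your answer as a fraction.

g'(z) = 4z^3 − 9z^2 + 14z + 7.
g(−1/2) = 75/16, g'(−1/2) = −11/4, so z(1) = (−1/2) − (75/16)/(−11/4) = 53/44.

53/44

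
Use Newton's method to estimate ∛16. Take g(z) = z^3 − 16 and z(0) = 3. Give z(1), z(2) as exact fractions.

g'(z) = 3z^2.
g(3) = 11, g'(3) = 27, so z(1) = 3 − 11/27 = 70/27.
g(70/27) = 28072/19683, g'(70/27) = 4900/243, so z(2) = (70/27) − (28072/19683)/(4900/243) = 250232/99225.

z(1) = 70/27, z(2) = 250232/99225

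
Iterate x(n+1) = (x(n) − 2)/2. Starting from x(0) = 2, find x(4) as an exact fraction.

−7/4

x(1) = (2 − 2)/2 = 0.
x(2) = (0 − 2)/2 = −1.
x(3) = ((−1) − 2)/2 = −3/2.
x(4) = ((−3/2) − 2)/2 = −7/4.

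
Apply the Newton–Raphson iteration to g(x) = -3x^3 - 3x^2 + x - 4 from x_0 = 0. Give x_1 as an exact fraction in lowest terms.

g'(x) = -9x^2 - 6x + 1.
g(0) = -4, g'(0) = 1, so x_1 = 0 - (-4)/1 = 4.

4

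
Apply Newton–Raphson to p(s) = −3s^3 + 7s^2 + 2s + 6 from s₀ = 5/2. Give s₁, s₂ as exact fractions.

s₁ = 32/11, s₂ = 62873/22253

p'(s) = −9s^2 + 14s + 2.
p(5/2) = 63/8, p'(5/2) = −77/4, so s₁ = (5/2) − (63/8)/(−77/4) = 32/11.
p(32/11) = −3726/1331, p'(32/11) = −4046/121, so s₂ = (32/11) − (−3726/1331)/(−4046/121) = 62873/22253.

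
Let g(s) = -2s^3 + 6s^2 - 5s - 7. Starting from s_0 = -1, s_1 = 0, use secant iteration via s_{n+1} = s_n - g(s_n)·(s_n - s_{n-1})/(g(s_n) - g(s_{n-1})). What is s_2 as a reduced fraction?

-7/13

g(-1) = 6, g(0) = -7. s_2 = 0 - (-7)·(0 - (-1))/((-7) - 6) = -7/13.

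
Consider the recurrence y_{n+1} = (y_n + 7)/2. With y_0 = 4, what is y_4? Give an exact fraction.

y_1 = (4 + 7)/2 = 11/2.
y_2 = ((11/2) + 7)/2 = 25/4.
y_3 = ((25/4) + 7)/2 = 53/8.
y_4 = ((53/8) + 7)/2 = 109/16.

109/16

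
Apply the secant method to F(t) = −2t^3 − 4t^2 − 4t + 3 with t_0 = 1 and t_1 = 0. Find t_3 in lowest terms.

150/269

F(1) = −7, F(0) = 3. t_2 = 0 − 3·(0 − 1)/(3 − (−7)) = 3/10.
F(0) = 3, F(3/10) = 693/500. t_3 = (3/10) − (693/500)·((3/10) − 0)/((693/500) − 3) = 150/269.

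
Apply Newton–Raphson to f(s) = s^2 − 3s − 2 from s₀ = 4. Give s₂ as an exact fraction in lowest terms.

f'(s) = 2s − 3.
f(4) = 2, f'(4) = 5, so s₁ = 4 − 2/5 = 18/5.
f(18/5) = 4/25, f'(18/5) = 21/5, so s₂ = (18/5) − (4/25)/(21/5) = 374/105.

374/105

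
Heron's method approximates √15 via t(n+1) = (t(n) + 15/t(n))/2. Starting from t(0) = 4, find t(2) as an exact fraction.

t(1) = (4 + 15/4)/2 = 31/8.
t(2) = (31/8 + 15/(31/8))/2 = 1921/496.

1921/496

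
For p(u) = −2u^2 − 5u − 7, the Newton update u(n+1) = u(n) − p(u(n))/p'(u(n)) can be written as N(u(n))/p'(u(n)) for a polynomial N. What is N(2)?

−1

p'(u) = −4u − 5.
N(u) = u·p'(u) − p(u) = u·(−4u − 5) − (−2u^2 − 5u − 7) = −2u^2 + 7.
N(2) = −1.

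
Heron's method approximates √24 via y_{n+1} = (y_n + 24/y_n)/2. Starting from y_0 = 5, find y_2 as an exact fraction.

y_1 = (5 + 24/5)/2 = 49/10.
y_2 = (49/10 + 24/(49/10))/2 = 4801/980.

4801/980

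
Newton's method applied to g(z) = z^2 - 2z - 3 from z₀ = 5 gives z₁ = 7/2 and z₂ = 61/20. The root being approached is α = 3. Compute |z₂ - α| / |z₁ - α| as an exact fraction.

1/10

z₁ - α = 7/2 - 3 = 1/2, so |z₁ - α| = 1/2.
z₂ - α = 61/20 - 3 = 1/20, so |z₂ - α| = 1/20.
Ratio = (1/20) / (1/2) = 1/10.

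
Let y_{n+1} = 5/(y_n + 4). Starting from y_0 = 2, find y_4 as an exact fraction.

y_1 = 5/(2 + 4) = 5/6.
y_2 = 5/(5/6 + 4) = 30/29.
y_3 = 5/(30/29 + 4) = 145/146.
y_4 = 5/(145/146 + 4) = 730/729.

730/729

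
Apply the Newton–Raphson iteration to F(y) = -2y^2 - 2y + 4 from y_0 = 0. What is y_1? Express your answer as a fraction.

2

F'(y) = -4y - 2.
F(0) = 4, F'(0) = -2, so y_1 = 0 - 4/(-2) = 2.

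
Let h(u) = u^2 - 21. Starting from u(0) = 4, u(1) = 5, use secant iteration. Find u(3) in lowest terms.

h(4) = -5, h(5) = 4. u(2) = 5 - 4·(5 - 4)/(4 - (-5)) = 41/9.
h(5) = 4, h(41/9) = -20/81. u(3) = (41/9) - (-20/81)·((41/9) - 5)/((-20/81) - 4) = 197/43.

197/43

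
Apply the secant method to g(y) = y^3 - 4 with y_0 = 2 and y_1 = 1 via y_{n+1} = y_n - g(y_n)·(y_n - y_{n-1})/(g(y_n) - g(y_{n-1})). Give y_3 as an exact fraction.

g(2) = 4, g(1) = -3. y_2 = 1 - (-3)·(1 - 2)/((-3) - 4) = 10/7.
g(1) = -3, g(10/7) = -372/343. y_3 = (10/7) - (-372/343)·((10/7) - 1)/((-372/343) - (-3)) = 122/73.

122/73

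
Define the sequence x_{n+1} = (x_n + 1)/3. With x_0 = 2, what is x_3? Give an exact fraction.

x_1 = (2 + 1)/3 = 1.
x_2 = (1 + 1)/3 = 2/3.
x_3 = ((2/3) + 1)/3 = 5/9.

5/9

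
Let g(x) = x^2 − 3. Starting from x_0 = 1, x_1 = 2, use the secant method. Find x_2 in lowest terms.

5/3

g(1) = −2, g(2) = 1. x_2 = 2 − 1·(2 − 1)/(1 − (−2)) = 5/3.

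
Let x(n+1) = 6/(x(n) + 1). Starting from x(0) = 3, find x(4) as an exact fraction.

x(1) = 6/(3 + 1) = 3/2.
x(2) = 6/(3/2 + 1) = 12/5.
x(3) = 6/(12/5 + 1) = 30/17.
x(4) = 6/(30/17 + 1) = 102/47.

102/47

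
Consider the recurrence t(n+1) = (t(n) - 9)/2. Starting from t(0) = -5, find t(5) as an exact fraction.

-71/8

t(1) = ((-5) - 9)/2 = -7.
t(2) = ((-7) - 9)/2 = -8.
t(3) = ((-8) - 9)/2 = -17/2.
t(4) = ((-17/2) - 9)/2 = -35/4.
t(5) = ((-35/4) - 9)/2 = -71/8.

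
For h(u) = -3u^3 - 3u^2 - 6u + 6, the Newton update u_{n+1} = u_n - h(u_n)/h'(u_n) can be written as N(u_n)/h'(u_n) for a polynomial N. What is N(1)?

-15

h'(u) = -9u^2 - 6u - 6.
N(u) = u·h'(u) - h(u) = u·(-9u^2 - 6u - 6) - (-3u^3 - 3u^2 - 6u + 6) = -6u^3 - 3u^2 - 6.
N(1) = -15.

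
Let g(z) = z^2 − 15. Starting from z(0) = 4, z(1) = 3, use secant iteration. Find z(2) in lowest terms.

27/7

g(4) = 1, g(3) = −6. z(2) = 3 − (−6)·(3 − 4)/((−6) − 1) = 27/7.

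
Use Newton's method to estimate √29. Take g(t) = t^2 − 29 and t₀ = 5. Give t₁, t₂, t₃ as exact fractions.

g'(t) = 2t.
g(5) = −4, g'(5) = 10, so t₁ = 5 − (−4)/10 = 27/5.
g(27/5) = 4/25, g'(27/5) = 54/5, so t₂ = (27/5) − (4/25)/(54/5) = 727/135.
g(727/135) = 4/18225, g'(727/135) = 1454/135, so t₃ = (727/135) − (4/18225)/(1454/135) = 528527/98145.

t₁ = 27/5, t₂ = 727/135, t₃ = 528527/98145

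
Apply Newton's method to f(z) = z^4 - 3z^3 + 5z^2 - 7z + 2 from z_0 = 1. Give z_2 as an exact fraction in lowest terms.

2/7

f'(z) = 4z^3 - 9z^2 + 10z - 7.
f(1) = -2, f'(1) = -2, so z_1 = 1 - (-2)/(-2) = 0.
f(0) = 2, f'(0) = -7, so z_2 = 0 - 2/(-7) = 2/7.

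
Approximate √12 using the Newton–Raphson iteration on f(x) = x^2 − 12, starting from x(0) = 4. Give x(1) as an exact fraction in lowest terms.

f'(x) = 2x.
f(4) = 4, f'(4) = 8, so x(1) = 4 − 4/8 = 7/2.

7/2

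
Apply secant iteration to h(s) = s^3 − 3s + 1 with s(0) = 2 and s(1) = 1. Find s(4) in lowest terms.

7847/5703

h(2) = 3, h(1) = −1. s(2) = 1 − (−1)·(1 − 2)/((−1) − 3) = 5/4.
h(1) = −1, h(5/4) = −51/64. s(3) = (5/4) − (−51/64)·((5/4) − 1)/((−51/64) − (−1)) = 29/13.
h(5/4) = −51/64, h(29/13) = 11883/2197. s(4) = (29/13) − (11883/2197)·((29/13) − (5/4))/((11883/2197) − (−51/64)) = 7847/5703.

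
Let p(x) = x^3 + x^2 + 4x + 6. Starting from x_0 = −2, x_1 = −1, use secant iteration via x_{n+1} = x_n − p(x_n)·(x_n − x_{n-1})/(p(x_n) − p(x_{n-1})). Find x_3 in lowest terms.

−121/89

p(−2) = −6, p(−1) = 2. x_2 = (−1) − 2·((−1) − (−2))/(2 − (−6)) = −5/4.
p(−1) = 2, p(−5/4) = 39/64. x_3 = (−5/4) − (39/64)·((−5/4) − (−1))/((39/64) − 2) = −121/89.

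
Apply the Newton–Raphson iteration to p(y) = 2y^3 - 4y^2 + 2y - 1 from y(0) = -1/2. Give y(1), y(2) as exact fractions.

p'(y) = 6y^2 - 8y + 2.
p(-1/2) = -13/4, p'(-1/2) = 15/2, so y(1) = (-1/2) - (-13/4)/(15/2) = -1/15.
p(-1/15) = -3887/3375, p'(-1/15) = 64/25, so y(2) = (-1/15) - (-3887/3375)/(64/25) = 3311/8640.

y(1) = -1/15, y(2) = 3311/8640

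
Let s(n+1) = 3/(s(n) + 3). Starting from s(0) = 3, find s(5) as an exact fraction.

s(1) = 3/(3 + 3) = 1/2.
s(2) = 3/(1/2 + 3) = 6/7.
s(3) = 3/(6/7 + 3) = 7/9.
s(4) = 3/(7/9 + 3) = 27/34.
s(5) = 3/(27/34 + 3) = 34/43.

34/43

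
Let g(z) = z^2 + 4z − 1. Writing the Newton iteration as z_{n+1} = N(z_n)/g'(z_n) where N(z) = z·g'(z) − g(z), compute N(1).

g'(z) = 2z + 4.
N(z) = z·g'(z) − g(z) = z·(2z + 4) − (z^2 + 4z − 1) = z^2 + 1.
N(1) = 2.

2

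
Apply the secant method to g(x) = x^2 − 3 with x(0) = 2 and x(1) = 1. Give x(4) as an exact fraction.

g(2) = 1, g(1) = −2. x(2) = 1 − (−2)·(1 − 2)/((−2) − 1) = 5/3.
g(1) = −2, g(5/3) = −2/9. x(3) = (5/3) − (−2/9)·((5/3) − 1)/((−2/9) − (−2)) = 7/4.
g(5/3) = −2/9, g(7/4) = 1/16. x(4) = (7/4) − (1/16)·((7/4) − (5/3))/((1/16) − (−2/9)) = 71/41.

71/41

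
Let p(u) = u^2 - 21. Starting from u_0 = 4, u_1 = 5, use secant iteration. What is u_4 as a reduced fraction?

4051/884

p(4) = -5, p(5) = 4. u_2 = 5 - 4·(5 - 4)/(4 - (-5)) = 41/9.
p(5) = 4, p(41/9) = -20/81. u_3 = (41/9) - (-20/81)·((41/9) - 5)/((-20/81) - 4) = 197/43.
p(41/9) = -20/81, p(197/43) = -20/1849. u_4 = (197/43) - (-20/1849)·((197/43) - (41/9))/((-20/1849) - (-20/81)) = 4051/884.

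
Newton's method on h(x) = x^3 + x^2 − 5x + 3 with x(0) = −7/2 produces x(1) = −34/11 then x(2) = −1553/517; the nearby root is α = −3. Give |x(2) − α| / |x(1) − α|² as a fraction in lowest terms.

22/47

x(1) − α = −34/11 − (−3) = −34/11 + 3 = −1/11, so |x(1) − α| = 1/11.
x(2) − α = −1553/517 − (−3) = −1553/517 + 3 = −2/517, so |x(2) − α| = 2/517.
|x(1) − α|² = 1/121.
Ratio = (2/517) / (1/121) = 22/47.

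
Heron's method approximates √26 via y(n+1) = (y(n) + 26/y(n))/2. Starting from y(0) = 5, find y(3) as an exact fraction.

54100801/10610040

y(1) = (5 + 26/5)/2 = 51/10.
y(2) = (51/10 + 26/(51/10))/2 = 5201/1020.
y(3) = (5201/1020 + 26/(5201/1020))/2 = 54100801/10610040.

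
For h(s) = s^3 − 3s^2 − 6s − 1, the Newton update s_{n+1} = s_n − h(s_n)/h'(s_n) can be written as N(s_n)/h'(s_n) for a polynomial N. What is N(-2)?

h'(s) = 3s^2 − 6s − 6.
N(s) = s·h'(s) − h(s) = s·(3s^2 − 6s − 6) − (s^3 − 3s^2 − 6s − 1) = 2s^3 − 3s^2 + 1.
N(-2) = −27.

−27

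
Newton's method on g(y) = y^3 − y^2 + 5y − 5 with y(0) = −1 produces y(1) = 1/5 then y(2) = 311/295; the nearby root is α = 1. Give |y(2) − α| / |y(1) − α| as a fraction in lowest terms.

4/59

y(1) − α = 1/5 − 1 = −4/5, so |y(1) − α| = 4/5.
y(2) − α = 311/295 − 1 = 16/295, so |y(2) − α| = 16/295.
Ratio = (16/295) / (4/5) = 4/59.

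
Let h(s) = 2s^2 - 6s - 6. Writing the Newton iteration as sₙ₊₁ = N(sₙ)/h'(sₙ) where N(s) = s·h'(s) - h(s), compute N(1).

8

h'(s) = 4s - 6.
N(s) = s·h'(s) - h(s) = s·(4s - 6) - (2s^2 - 6s - 6) = 2s^2 + 6.
N(1) = 8.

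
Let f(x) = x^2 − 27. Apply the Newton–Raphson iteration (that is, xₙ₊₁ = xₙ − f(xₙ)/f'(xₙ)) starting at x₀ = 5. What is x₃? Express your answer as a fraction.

f'(x) = 2x.
f(5) = −2, f'(5) = 10, so x₁ = 5 − (−2)/10 = 26/5.
f(26/5) = 1/25, f'(26/5) = 52/5, so x₂ = (26/5) − (1/25)/(52/5) = 1351/260.
f(1351/260) = 1/67600, f'(1351/260) = 1351/130, so x₃ = (1351/260) − (1/67600)/(1351/130) = 3650401/702520.

3650401/702520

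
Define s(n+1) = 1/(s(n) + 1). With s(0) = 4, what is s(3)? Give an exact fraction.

s(1) = 1/(4 + 1) = 1/5.
s(2) = 1/(1/5 + 1) = 5/6.
s(3) = 1/(5/6 + 1) = 6/11.

6/11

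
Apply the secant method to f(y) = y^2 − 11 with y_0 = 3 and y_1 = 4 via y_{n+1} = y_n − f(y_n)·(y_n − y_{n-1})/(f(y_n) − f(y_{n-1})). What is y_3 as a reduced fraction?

f(3) = −2, f(4) = 5. y_2 = 4 − 5·(4 − 3)/(5 − (−2)) = 23/7.
f(4) = 5, f(23/7) = −10/49. y_3 = (23/7) − (−10/49)·((23/7) − 4)/((−10/49) − 5) = 169/51.

169/51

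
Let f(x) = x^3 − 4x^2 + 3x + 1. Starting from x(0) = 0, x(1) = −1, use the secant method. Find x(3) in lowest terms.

−15/79

f(0) = 1, f(−1) = −7. x(2) = (−1) − (−7)·((−1) − 0)/((−7) − 1) = −1/8.
f(−1) = −7, f(−1/8) = 287/512. x(3) = (−1/8) − (287/512)·((−1/8) − (−1))/((287/512) − (−7)) = −15/79.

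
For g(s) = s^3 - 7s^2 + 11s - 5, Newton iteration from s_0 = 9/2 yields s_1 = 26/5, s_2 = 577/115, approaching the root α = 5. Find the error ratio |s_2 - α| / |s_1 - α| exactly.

s_1 - α = 26/5 - 5 = 1/5, so |s_1 - α| = 1/5.
s_2 - α = 577/115 - 5 = 2/115, so |s_2 - α| = 2/115.
Ratio = (2/115) / (1/5) = 2/23.

2/23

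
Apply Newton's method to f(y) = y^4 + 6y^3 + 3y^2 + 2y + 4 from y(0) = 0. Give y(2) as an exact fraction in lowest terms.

-4/3

f'(y) = 4y^3 + 18y^2 + 6y + 2.
f(0) = 4, f'(0) = 2, so y(1) = 0 - 4/2 = -2.
f(-2) = -20, f'(-2) = 30, so y(2) = (-2) - (-20)/30 = -4/3.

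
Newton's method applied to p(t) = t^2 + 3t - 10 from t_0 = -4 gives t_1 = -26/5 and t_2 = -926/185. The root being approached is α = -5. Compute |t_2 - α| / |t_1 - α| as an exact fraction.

t_1 - α = -26/5 - (-5) = -26/5 + 5 = -1/5, so |t_1 - α| = 1/5.
t_2 - α = -926/185 - (-5) = -926/185 + 5 = -1/185, so |t_2 - α| = 1/185.
Ratio = (1/185) / (1/5) = 1/37.

1/37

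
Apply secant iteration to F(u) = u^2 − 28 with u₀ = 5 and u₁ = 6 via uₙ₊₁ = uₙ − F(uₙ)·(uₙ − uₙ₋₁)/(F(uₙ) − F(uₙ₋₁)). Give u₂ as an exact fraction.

58/11

F(5) = −3, F(6) = 8. u₂ = 6 − 8·(6 − 5)/(8 − (−3)) = 58/11.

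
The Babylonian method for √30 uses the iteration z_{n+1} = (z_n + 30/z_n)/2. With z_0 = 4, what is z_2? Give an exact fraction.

1009/184

z_1 = (4 + 30/4)/2 = 23/4.
z_2 = (23/4 + 30/(23/4))/2 = 1009/184.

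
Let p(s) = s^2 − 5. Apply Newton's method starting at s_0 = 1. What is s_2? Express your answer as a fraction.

7/3

p'(s) = 2s.
p(1) = −4, p'(1) = 2, so s_1 = 1 − (−4)/2 = 3.
p(3) = 4, p'(3) = 6, so s_2 = 3 − 4/6 = 7/3.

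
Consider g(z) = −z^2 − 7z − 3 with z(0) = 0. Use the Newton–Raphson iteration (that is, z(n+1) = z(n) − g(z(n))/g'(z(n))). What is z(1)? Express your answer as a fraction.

−3/7

g'(z) = −2z − 7.
g(0) = −3, g'(0) = −7, so z(1) = 0 − (−3)/(−7) = −3/7.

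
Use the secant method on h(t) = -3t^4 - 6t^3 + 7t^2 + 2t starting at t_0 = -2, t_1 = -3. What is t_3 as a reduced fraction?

h(-2) = 24, h(-3) = -24. t_2 = (-3) - (-24)·((-3) - (-2))/((-24) - 24) = -5/2.
h(-3) = -24, h(-5/2) = 245/16. t_3 = (-5/2) - (245/16)·((-5/2) - (-3))/((245/16) - (-24)) = -1695/629.

-1695/629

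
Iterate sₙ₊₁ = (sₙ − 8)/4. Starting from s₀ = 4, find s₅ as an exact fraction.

s₁ = (4 − 8)/4 = −1.
s₂ = ((−1) − 8)/4 = −9/4.
s₃ = ((−9/4) − 8)/4 = −41/16.
s₄ = ((−41/16) − 8)/4 = −169/64.
s₅ = ((−169/64) − 8)/4 = −681/256.

−681/256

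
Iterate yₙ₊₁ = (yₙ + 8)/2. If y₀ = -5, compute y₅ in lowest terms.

y₁ = ((-5) + 8)/2 = 3/2.
y₂ = ((3/2) + 8)/2 = 19/4.
y₃ = ((19/4) + 8)/2 = 51/8.
y₄ = ((51/8) + 8)/2 = 115/16.
y₅ = ((115/16) + 8)/2 = 243/32.

243/32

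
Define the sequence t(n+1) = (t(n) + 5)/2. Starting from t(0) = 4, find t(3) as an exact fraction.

39/8

t(1) = (4 + 5)/2 = 9/2.
t(2) = ((9/2) + 5)/2 = 19/4.
t(3) = ((19/4) + 5)/2 = 39/8.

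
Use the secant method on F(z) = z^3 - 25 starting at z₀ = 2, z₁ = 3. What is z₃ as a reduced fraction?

27505/9409

F(2) = -17, F(3) = 2. z₂ = 3 - 2·(3 - 2)/(2 - (-17)) = 55/19.
F(3) = 2, F(55/19) = -5100/6859. z₃ = (55/19) - (-5100/6859)·((55/19) - 3)/((-5100/6859) - 2) = 27505/9409.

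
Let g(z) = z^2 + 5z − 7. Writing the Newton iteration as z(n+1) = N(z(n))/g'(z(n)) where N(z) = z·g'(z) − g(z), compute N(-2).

11

g'(z) = 2z + 5.
N(z) = z·g'(z) − g(z) = z·(2z + 5) − (z^2 + 5z − 7) = z^2 + 7.
N(-2) = 11.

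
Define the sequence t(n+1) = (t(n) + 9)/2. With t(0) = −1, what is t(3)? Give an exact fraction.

t(1) = ((−1) + 9)/2 = 4.
t(2) = (4 + 9)/2 = 13/2.
t(3) = ((13/2) + 9)/2 = 31/4.

31/4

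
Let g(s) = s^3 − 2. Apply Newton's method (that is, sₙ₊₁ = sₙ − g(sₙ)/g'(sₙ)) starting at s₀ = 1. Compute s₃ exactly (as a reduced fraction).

1126819/894348

g'(s) = 3s^2.
g(1) = −1, g'(1) = 3, so s₁ = 1 − (−1)/3 = 4/3.
g(4/3) = 10/27, g'(4/3) = 16/3, so s₂ = (4/3) − (10/27)/(16/3) = 91/72.
g(91/72) = 7075/373248, g'(91/72) = 8281/1728, so s₃ = (91/72) − (7075/373248)/(8281/1728) = 1126819/894348.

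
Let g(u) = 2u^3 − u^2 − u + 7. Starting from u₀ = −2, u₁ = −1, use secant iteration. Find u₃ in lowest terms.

g(−2) = −11, g(−1) = 5. u₂ = (−1) − 5·((−1) − (−2))/(5 − (−11)) = −21/16.
g(−1) = 5, g(−21/16) = 4235/2048. u₃ = (−21/16) − (4235/2048)·((−21/16) − (−1))/((4235/2048) − 5) = −1841/1201.

−1841/1201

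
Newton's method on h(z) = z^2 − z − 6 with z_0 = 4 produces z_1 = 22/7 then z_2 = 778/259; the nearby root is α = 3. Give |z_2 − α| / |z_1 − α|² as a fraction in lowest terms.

7/37

z_1 − α = 22/7 − 3 = 1/7, so |z_1 − α| = 1/7.
z_2 − α = 778/259 − 3 = 1/259, so |z_2 − α| = 1/259.
|z_1 − α|² = 1/49.
Ratio = (1/259) / (1/49) = 7/37.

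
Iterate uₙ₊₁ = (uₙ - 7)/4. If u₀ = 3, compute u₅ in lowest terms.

u₁ = (3 - 7)/4 = -1.
u₂ = ((-1) - 7)/4 = -2.
u₃ = ((-2) - 7)/4 = -9/4.
u₄ = ((-9/4) - 7)/4 = -37/16.
u₅ = ((-37/16) - 7)/4 = -149/64.

-149/64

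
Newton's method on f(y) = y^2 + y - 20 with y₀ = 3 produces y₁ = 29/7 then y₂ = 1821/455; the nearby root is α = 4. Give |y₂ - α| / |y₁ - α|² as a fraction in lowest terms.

7/65

y₁ - α = 29/7 - 4 = 1/7, so |y₁ - α| = 1/7.
y₂ - α = 1821/455 - 4 = 1/455, so |y₂ - α| = 1/455.
|y₁ - α|² = 1/49.
Ratio = (1/455) / (1/49) = 7/65.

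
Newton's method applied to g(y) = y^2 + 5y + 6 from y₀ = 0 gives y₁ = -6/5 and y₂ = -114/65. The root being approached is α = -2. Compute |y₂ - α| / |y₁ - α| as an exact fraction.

4/13

y₁ - α = -6/5 - (-2) = -6/5 + 2 = 4/5, so |y₁ - α| = 4/5.
y₂ - α = -114/65 - (-2) = -114/65 + 2 = 16/65, so |y₂ - α| = 16/65.
Ratio = (16/65) / (4/5) = 4/13.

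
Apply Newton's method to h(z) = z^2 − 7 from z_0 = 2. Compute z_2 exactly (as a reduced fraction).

h'(z) = 2z.
h(2) = −3, h'(2) = 4, so z_1 = 2 − (−3)/4 = 11/4.
h(11/4) = 9/16, h'(11/4) = 11/2, so z_2 = (11/4) − (9/16)/(11/2) = 233/88.

233/88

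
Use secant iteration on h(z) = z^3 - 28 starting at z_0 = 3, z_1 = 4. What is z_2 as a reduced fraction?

h(3) = -1, h(4) = 36. z_2 = 4 - 36·(4 - 3)/(36 - (-1)) = 112/37.

112/37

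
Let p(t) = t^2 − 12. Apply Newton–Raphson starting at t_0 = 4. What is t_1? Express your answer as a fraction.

p'(t) = 2t.
p(4) = 4, p'(4) = 8, so t_1 = 4 − 4/8 = 7/2.

7/2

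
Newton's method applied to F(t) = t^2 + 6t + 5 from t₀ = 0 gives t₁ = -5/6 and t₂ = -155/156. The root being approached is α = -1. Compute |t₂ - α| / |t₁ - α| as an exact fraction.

t₁ - α = -5/6 - (-1) = -5/6 + 1 = 1/6, so |t₁ - α| = 1/6.
t₂ - α = -155/156 - (-1) = -155/156 + 1 = 1/156, so |t₂ - α| = 1/156.
Ratio = (1/156) / (1/6) = 1/26.

1/26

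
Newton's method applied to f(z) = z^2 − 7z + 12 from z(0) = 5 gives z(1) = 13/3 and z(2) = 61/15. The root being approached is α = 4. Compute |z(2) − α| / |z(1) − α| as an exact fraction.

z(1) − α = 13/3 − 4 = 1/3, so |z(1) − α| = 1/3.
z(2) − α = 61/15 − 4 = 1/15, so |z(2) − α| = 1/15.
Ratio = (1/15) / (1/3) = 1/5.

1/5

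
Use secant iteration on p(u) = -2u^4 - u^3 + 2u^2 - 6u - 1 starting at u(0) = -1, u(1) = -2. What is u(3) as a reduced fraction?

-53851/30253

p(-1) = 6, p(-2) = -5. u(2) = (-2) - (-5)·((-2) - (-1))/((-5) - 6) = -17/11.
p(-2) = -5, p(-17/11) = 78060/14641. u(3) = (-17/11) - (78060/14641)·((-17/11) - (-2))/((78060/14641) - (-5)) = -53851/30253.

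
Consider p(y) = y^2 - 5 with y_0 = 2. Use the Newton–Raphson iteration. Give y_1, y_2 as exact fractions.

y_1 = 9/4, y_2 = 161/72

p'(y) = 2y.
p(2) = -1, p'(2) = 4, so y_1 = 2 - (-1)/4 = 9/4.
p(9/4) = 1/16, p'(9/4) = 9/2, so y_2 = (9/4) - (1/16)/(9/2) = 161/72.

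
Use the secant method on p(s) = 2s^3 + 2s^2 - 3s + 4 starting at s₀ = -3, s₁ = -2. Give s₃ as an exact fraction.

p(-3) = -23, p(-2) = 2. s₂ = (-2) - 2·((-2) - (-3))/(2 - (-23)) = -52/25.
p(-2) = 2, p(-52/25) = 13984/15625. s₃ = (-52/25) - (13984/15625)·((-52/25) - (-2))/((13984/15625) - 2) = -18516/8633.

-18516/8633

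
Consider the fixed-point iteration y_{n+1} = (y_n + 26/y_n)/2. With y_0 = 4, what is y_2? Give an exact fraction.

y_1 = (4 + 26/4)/2 = 21/4.
y_2 = (21/4 + 26/(21/4))/2 = 857/168.

857/168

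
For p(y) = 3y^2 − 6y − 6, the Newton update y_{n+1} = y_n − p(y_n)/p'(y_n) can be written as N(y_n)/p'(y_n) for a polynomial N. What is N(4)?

p'(y) = 6y − 6.
N(y) = y·p'(y) − p(y) = y·(6y − 6) − (3y^2 − 6y − 6) = 3y^2 + 6.
N(4) = 54.

54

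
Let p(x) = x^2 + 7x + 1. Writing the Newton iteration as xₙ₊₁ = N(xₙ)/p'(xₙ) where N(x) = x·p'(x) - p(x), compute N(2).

3

p'(x) = 2x + 7.
N(x) = x·p'(x) - p(x) = x·(2x + 7) - (x^2 + 7x + 1) = x^2 - 1.
N(2) = 3.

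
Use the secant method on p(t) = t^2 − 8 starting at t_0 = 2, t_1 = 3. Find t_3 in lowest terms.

p(2) = −4, p(3) = 1. t_2 = 3 − 1·(3 − 2)/(1 − (−4)) = 14/5.
p(3) = 1, p(14/5) = −4/25. t_3 = (14/5) − (−4/25)·((14/5) − 3)/((−4/25) − 1) = 82/29.

82/29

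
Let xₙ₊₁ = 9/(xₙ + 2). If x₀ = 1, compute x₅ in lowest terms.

747/337

x₁ = 9/(1 + 2) = 3.
x₂ = 9/(3 + 2) = 9/5.
x₃ = 9/(9/5 + 2) = 45/19.
x₄ = 9/(45/19 + 2) = 171/83.
x₅ = 9/(171/83 + 2) = 747/337.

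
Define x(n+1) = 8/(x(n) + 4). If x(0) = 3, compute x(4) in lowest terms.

25/17

x(1) = 8/(3 + 4) = 8/7.
x(2) = 8/(8/7 + 4) = 14/9.
x(3) = 8/(14/9 + 4) = 36/25.
x(4) = 8/(36/25 + 4) = 25/17.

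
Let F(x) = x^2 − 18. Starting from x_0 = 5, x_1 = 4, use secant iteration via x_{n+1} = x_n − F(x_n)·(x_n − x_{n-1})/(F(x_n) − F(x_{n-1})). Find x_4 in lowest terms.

F(5) = 7, F(4) = −2. x_2 = 4 − (−2)·(4 − 5)/((−2) − 7) = 38/9.
F(4) = −2, F(38/9) = −14/81. x_3 = (38/9) − (−14/81)·((38/9) − 4)/((−14/81) − (−2)) = 157/37.
F(38/9) = −14/81, F(157/37) = 7/1369. x_4 = (157/37) − (7/1369)·((157/37) − (38/9))/((7/1369) − (−14/81)) = 11960/2819.

11960/2819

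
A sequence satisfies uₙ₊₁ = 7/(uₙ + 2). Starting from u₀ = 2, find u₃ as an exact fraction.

105/58

u₁ = 7/(2 + 2) = 7/4.
u₂ = 7/(7/4 + 2) = 28/15.
u₃ = 7/(28/15 + 2) = 105/58.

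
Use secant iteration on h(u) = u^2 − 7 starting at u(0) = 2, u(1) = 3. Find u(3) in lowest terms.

37/14

h(2) = −3, h(3) = 2. u(2) = 3 − 2·(3 − 2)/(2 − (−3)) = 13/5.
h(3) = 2, h(13/5) = −6/25. u(3) = (13/5) − (−6/25)·((13/5) − 3)/((−6/25) − 2) = 37/14.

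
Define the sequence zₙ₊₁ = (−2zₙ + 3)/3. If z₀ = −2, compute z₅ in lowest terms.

229/243

z₁ = (−2·(−2) + 3)/3 = 7/3.
z₂ = (−2·(7/3) + 3)/3 = −5/9.
z₃ = (−2·(−5/9) + 3)/3 = 37/27.
z₄ = (−2·(37/27) + 3)/3 = 7/81.
z₅ = (−2·(7/81) + 3)/3 = 229/243.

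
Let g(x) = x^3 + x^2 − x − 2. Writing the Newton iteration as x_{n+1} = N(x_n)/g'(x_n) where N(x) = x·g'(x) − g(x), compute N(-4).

g'(x) = 3x^2 + 2x − 1.
N(x) = x·g'(x) − g(x) = x·(3x^2 + 2x − 1) − (x^3 + x^2 − x − 2) = 2x^3 + x^2 + 2.
N(-4) = −110.

−110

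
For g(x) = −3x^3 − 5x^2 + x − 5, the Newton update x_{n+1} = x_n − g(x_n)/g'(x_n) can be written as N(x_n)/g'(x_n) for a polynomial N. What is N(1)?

−6

g'(x) = −9x^2 − 10x + 1.
N(x) = x·g'(x) − g(x) = x·(−9x^2 − 10x + 1) − (−3x^3 − 5x^2 + x − 5) = −6x^3 − 5x^2 + 5.
N(1) = −6.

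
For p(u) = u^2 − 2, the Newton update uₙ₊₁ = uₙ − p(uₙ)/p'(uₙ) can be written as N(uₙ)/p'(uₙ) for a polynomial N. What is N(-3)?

p'(u) = 2u.
N(u) = u·p'(u) − p(u) = u·(2u) − (u^2 − 2) = u^2 + 2.
N(-3) = 11.

11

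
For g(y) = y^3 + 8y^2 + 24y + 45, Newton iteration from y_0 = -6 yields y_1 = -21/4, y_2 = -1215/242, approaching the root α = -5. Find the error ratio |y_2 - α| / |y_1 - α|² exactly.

40/121

y_1 - α = -21/4 - (-5) = -21/4 + 5 = -1/4, so |y_1 - α| = 1/4.
y_2 - α = -1215/242 - (-5) = -1215/242 + 5 = -5/242, so |y_2 - α| = 5/242.
|y_1 - α|² = 1/16.
Ratio = (5/242) / (1/16) = 40/121.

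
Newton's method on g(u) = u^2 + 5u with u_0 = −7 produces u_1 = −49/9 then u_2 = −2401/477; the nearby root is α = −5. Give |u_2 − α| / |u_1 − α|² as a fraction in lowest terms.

u_1 − α = −49/9 − (−5) = −49/9 + 5 = −4/9, so |u_1 − α| = 4/9.
u_2 − α = −2401/477 − (−5) = −2401/477 + 5 = −16/477, so |u_2 − α| = 16/477.
|u_1 − α|² = 16/81.
Ratio = (16/477) / (16/81) = 9/53.

9/53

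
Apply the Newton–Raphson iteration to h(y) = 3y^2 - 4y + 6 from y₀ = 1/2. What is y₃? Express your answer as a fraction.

h'(y) = 6y - 4.
h(1/2) = 19/4, h'(1/2) = -1, so y₁ = (1/2) - (19/4)/(-1) = 21/4.
h(21/4) = 1083/16, h'(21/4) = 55/2, so y₂ = (21/4) - (1083/16)/(55/2) = 1227/440.
h(1227/440) = 3518667/193600, h'(1227/440) = 2801/220, so y₃ = (1227/440) - (3518667/193600)/(2801/220) = 3354987/2464880.

3354987/2464880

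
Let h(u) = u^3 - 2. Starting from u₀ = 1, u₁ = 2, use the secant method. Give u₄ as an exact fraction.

h(1) = -1, h(2) = 6. u₂ = 2 - 6·(2 - 1)/(6 - (-1)) = 8/7.
h(2) = 6, h(8/7) = -174/343. u₃ = (8/7) - (-174/343)·((8/7) - 2)/((-174/343) - 6) = 75/62.
h(8/7) = -174/343, h(75/62) = -54781/238328. u₄ = (75/62) - (-54781/238328)·((75/62) - (8/7))/((-54781/238328) - (-174/343)) = 989312/782041.

989312/782041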